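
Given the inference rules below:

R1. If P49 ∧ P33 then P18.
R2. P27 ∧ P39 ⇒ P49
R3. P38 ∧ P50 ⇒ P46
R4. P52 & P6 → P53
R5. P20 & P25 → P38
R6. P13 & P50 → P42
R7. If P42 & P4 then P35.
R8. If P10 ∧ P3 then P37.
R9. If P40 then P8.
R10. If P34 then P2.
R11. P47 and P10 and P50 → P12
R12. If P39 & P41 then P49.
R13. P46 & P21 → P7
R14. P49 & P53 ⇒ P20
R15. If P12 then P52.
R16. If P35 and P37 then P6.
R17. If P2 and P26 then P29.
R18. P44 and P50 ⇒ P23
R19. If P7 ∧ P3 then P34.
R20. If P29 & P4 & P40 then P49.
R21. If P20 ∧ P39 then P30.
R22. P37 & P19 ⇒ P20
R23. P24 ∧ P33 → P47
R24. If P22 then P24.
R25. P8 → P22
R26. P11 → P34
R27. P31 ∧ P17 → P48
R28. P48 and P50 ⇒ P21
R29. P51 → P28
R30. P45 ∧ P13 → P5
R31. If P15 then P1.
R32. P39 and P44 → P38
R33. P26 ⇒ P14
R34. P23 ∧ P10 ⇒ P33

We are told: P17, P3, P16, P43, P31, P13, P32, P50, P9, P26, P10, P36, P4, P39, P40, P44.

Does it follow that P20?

P42  (by R6: P13, P50)
P35  (by R7: P42, P4)
P37  (by R8: P10, P3)
P8  (by R9: P40)
P6  (by R16: P35, P37)
P23  (by R18: P44, P50)
P22  (by R25: P8)
P48  (by R27: P31, P17)
P21  (by R28: P48, P50)
P38  (by R32: P39, P44)
P33  (by R34: P23, P10)
P46  (by R3: P38, P50)
P7  (by R13: P46, P21)
P34  (by R19: P7, P3)
P24  (by R24: P22)
P2  (by R10: P34)
P29  (by R17: P2, P26)
P49  (by R20: P29, P4, P40)
P47  (by R23: P24, P33)
P12  (by R11: P47, P10, P50)
P52  (by R15: P12)
P53  (by R4: P52, P6)
P20  (by R14: P49, P53)

Yes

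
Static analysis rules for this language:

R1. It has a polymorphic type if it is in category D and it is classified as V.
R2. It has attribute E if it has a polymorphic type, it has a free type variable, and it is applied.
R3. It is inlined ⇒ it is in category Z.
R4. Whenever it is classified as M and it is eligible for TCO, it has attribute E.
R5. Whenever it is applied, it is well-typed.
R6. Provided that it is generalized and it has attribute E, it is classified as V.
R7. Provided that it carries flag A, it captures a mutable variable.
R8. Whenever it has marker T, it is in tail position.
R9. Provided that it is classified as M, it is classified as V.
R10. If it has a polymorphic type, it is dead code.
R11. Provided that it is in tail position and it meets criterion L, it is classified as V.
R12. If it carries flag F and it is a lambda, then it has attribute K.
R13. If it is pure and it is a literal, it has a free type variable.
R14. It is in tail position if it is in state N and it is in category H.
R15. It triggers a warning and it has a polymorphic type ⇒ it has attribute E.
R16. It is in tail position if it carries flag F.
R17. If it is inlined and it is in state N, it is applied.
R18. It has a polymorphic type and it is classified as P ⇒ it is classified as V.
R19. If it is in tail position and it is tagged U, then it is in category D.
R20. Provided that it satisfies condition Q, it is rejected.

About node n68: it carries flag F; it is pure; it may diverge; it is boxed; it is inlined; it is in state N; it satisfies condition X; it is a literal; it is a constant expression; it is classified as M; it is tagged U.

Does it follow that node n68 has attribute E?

By R9 (it is classified as M): it is classified as V.
By R13 (it is pure, it is a literal): it has a free type variable.
By R16 (it carries flag F): it is in tail position.
By R17 (it is inlined, it is in state N): it is applied.
By R19 (it is in tail position, it is tagged U): it is in category D.
By R1 (it is in category D, it is classified as V): it has a polymorphic type.
By R2 (it has a polymorphic type, it has a free type variable, it is applied): it has attribute E.

Yes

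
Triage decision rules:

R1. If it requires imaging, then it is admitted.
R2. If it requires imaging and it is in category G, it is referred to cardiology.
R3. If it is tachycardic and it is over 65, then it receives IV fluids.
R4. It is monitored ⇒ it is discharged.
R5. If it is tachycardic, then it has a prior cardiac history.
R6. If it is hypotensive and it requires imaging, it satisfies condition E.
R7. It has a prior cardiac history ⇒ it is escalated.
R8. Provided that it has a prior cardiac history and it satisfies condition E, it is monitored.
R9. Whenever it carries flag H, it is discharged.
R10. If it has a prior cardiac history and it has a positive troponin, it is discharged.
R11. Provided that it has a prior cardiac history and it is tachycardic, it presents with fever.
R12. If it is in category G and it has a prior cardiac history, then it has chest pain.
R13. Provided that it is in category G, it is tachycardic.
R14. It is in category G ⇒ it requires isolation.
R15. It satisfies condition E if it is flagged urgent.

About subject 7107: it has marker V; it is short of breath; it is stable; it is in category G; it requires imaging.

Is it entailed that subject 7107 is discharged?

No

Forward chaining from the given facts derives: is admitted, is referred to cardiology, is tachycardic, requires isolation, has a prior cardiac history, is escalated, presents with fever, has chest pain.
Rules concluding "it is discharged": R4 needs "it is monitored"; R9 needs "it carries flag H"; R10 needs "it has a positive troponin" — none of these are established.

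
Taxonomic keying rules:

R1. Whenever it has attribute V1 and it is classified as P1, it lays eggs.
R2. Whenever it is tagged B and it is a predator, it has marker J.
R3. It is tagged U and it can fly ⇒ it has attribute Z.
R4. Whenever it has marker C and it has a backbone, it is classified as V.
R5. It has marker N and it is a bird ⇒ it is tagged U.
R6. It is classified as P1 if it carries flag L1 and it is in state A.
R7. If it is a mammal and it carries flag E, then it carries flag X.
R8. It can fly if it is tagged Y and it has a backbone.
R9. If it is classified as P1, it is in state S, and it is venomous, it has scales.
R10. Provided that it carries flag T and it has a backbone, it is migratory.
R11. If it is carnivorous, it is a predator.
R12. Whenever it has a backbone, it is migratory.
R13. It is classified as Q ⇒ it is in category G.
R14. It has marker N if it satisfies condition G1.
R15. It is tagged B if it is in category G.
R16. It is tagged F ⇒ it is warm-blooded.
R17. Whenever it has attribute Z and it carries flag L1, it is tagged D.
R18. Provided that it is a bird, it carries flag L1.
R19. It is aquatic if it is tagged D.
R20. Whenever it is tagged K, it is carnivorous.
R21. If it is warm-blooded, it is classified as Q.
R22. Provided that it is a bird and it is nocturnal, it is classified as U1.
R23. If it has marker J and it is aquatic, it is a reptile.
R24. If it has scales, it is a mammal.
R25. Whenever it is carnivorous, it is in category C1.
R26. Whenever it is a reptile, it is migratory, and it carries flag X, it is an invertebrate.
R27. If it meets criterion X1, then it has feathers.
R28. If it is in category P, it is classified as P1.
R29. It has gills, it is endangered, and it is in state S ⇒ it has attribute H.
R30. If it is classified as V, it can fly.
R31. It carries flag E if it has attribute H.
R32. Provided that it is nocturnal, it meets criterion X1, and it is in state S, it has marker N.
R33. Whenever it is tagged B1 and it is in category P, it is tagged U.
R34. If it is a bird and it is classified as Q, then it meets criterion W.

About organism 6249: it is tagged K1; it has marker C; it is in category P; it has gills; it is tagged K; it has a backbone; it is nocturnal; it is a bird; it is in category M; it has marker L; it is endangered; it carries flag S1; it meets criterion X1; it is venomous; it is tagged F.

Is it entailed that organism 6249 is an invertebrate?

No

Forward chaining from the given facts derives: is classified as V, is migratory, is warm-blooded, carries flag L1, is carnivorous, is classified as Q, is classified as U1, is in category C1, has feathers, is classified as P1, can fly, meets criterion W, is a predator, is in category G, is tagged B, has marker J.
The only rule concluding "it is an invertebrate" is R26, which needs "it is a reptile"; that is never established.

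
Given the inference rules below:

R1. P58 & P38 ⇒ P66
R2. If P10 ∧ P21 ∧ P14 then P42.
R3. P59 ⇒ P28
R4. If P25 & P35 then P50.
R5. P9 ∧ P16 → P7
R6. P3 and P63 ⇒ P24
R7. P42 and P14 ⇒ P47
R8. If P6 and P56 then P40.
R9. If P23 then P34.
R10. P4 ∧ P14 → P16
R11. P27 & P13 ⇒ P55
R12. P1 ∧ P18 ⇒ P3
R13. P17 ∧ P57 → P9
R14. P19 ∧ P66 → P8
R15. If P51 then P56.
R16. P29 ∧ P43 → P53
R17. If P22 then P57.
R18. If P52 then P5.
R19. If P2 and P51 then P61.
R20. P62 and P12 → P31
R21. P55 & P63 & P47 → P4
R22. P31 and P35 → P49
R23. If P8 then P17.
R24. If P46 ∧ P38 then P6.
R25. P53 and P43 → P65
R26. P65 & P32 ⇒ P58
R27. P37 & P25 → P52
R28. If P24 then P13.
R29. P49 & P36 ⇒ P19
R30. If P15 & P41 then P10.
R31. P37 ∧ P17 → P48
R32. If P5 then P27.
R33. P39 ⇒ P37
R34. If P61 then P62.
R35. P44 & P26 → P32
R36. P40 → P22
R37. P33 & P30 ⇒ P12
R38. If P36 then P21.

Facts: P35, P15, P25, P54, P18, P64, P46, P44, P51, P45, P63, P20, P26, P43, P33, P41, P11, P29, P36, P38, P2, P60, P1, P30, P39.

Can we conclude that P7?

No

Forward chaining from the given facts derives: P50, P3, P56, P53, P61, P6, P65, P10, P37, P62, P32, P12, P21, P24, P40, P31, P49, P58, P52, P13, P19, P22, P66, P8, P57, P5, P17, P48, P27, P55, P9.
The only rule concluding P7 is R5, which needs P16; that is never established.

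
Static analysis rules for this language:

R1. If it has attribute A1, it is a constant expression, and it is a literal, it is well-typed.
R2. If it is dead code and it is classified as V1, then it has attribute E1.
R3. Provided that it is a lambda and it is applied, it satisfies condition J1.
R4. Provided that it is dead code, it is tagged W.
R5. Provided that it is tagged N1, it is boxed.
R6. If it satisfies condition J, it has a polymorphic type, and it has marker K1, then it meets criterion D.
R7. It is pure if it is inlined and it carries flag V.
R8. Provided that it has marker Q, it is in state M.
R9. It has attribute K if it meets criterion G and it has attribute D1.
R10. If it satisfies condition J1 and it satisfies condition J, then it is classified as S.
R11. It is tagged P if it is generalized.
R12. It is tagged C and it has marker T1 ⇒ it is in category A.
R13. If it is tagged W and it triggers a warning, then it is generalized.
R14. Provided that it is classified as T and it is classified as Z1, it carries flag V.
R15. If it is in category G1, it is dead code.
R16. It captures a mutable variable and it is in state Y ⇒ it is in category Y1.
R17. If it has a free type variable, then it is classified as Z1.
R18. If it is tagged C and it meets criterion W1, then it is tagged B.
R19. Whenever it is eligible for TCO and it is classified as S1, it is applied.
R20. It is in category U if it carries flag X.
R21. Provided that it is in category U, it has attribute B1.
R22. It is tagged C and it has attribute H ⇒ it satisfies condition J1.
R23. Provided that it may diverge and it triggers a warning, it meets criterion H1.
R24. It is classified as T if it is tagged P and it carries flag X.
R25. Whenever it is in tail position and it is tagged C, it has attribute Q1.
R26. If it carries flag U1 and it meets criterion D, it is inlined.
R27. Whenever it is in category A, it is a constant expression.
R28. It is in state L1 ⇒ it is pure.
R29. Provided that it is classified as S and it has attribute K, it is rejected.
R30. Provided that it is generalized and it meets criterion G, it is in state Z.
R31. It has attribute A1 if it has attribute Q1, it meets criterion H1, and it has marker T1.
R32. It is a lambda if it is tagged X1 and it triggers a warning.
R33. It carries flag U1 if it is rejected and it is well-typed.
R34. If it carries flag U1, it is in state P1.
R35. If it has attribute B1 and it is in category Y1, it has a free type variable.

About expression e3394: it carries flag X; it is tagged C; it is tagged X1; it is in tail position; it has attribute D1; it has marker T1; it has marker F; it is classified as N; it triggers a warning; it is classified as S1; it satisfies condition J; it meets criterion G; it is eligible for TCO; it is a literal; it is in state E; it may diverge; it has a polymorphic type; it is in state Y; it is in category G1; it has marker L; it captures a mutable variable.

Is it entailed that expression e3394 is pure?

Forward chaining from the given facts derives: has attribute K, is in category A, is dead code, is in category Y1, is applied, is in category U, has attribute B1, meets criterion H1, has attribute Q1, is a constant expression, has attribute A1, is a lambda, has a free type variable, is well-typed, satisfies condition J1, is tagged W, is classified as S, is generalized, is classified as Z1, is rejected, is in state Z, carries flag U1, is in state P1, is tagged P, is classified as T, carries flag V.
Rules concluding "it is pure": R7 needs "it is inlined"; R28 needs "it is in state L1" — none of these are established.

No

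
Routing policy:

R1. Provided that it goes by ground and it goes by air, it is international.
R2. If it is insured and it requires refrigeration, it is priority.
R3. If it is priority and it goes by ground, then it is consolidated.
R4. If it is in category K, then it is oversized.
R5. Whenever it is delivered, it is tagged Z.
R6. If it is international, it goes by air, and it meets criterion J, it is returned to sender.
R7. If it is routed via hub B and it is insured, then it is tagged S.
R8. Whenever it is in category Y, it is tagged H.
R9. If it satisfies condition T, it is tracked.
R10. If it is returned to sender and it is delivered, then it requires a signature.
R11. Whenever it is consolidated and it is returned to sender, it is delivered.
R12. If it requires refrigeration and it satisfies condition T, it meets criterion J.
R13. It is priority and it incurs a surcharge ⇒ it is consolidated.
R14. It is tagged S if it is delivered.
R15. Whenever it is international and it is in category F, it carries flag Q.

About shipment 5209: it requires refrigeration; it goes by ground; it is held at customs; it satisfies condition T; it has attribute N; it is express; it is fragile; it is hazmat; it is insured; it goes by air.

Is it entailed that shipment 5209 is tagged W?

Forward chaining from the given facts derives: is international, is priority, is consolidated, is tracked, meets criterion J, is returned to sender, is delivered, is tagged S, is tagged Z, requires a signature.
No rule has "it is tagged W" as its conclusion, and it is not among the given facts.

No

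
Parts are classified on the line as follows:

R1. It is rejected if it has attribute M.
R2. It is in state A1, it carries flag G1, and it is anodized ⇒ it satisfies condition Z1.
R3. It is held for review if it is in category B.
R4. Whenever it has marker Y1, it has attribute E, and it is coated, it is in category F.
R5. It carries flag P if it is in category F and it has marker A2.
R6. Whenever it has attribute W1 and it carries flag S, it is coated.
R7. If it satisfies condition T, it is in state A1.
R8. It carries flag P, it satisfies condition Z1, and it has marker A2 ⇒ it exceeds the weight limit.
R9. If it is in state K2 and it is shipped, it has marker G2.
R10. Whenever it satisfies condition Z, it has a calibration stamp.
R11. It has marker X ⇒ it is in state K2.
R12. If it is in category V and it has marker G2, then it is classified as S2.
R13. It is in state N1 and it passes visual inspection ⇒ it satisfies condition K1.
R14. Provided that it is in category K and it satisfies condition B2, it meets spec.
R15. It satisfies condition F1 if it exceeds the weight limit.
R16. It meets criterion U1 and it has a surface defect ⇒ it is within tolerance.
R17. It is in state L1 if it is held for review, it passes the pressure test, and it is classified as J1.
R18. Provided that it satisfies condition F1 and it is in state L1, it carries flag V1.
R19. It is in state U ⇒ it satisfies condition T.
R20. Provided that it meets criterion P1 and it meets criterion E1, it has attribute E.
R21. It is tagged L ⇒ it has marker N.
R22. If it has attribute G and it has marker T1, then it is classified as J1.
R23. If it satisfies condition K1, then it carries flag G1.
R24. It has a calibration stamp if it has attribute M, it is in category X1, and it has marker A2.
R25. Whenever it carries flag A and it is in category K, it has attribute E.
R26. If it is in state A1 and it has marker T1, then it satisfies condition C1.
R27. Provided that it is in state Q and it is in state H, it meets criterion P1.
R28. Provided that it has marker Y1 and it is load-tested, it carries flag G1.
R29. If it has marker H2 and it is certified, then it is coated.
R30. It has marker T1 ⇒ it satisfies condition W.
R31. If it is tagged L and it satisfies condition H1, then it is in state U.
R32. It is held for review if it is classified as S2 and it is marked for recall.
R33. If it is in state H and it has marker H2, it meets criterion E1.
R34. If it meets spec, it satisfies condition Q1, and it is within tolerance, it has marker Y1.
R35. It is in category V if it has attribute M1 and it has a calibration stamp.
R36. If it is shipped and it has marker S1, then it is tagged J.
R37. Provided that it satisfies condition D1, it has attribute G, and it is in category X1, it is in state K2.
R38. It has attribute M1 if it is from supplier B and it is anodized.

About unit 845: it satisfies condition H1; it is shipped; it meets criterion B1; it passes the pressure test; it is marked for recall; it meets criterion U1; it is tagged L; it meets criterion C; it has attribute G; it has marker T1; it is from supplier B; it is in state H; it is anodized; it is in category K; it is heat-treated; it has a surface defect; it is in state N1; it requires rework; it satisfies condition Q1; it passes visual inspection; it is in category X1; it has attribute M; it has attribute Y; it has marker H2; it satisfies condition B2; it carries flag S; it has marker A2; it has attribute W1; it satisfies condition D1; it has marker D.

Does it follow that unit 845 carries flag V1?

No

Forward chaining from the given facts derives: is rejected, is coated, satisfies condition K1, meets spec, is within tolerance, has marker N, is classified as J1, carries flag G1, has a calibration stamp, satisfies condition W, is in state U, meets criterion E1, has marker Y1, is in state K2, has attribute M1, has marker G2, satisfies condition T, is in category V, is in state A1, is classified as S2, satisfies condition C1, is held for review, satisfies condition Z1, is in state L1.
The only rule concluding "it carries flag V1" is R18, which needs "it satisfies condition F1"; that is never established.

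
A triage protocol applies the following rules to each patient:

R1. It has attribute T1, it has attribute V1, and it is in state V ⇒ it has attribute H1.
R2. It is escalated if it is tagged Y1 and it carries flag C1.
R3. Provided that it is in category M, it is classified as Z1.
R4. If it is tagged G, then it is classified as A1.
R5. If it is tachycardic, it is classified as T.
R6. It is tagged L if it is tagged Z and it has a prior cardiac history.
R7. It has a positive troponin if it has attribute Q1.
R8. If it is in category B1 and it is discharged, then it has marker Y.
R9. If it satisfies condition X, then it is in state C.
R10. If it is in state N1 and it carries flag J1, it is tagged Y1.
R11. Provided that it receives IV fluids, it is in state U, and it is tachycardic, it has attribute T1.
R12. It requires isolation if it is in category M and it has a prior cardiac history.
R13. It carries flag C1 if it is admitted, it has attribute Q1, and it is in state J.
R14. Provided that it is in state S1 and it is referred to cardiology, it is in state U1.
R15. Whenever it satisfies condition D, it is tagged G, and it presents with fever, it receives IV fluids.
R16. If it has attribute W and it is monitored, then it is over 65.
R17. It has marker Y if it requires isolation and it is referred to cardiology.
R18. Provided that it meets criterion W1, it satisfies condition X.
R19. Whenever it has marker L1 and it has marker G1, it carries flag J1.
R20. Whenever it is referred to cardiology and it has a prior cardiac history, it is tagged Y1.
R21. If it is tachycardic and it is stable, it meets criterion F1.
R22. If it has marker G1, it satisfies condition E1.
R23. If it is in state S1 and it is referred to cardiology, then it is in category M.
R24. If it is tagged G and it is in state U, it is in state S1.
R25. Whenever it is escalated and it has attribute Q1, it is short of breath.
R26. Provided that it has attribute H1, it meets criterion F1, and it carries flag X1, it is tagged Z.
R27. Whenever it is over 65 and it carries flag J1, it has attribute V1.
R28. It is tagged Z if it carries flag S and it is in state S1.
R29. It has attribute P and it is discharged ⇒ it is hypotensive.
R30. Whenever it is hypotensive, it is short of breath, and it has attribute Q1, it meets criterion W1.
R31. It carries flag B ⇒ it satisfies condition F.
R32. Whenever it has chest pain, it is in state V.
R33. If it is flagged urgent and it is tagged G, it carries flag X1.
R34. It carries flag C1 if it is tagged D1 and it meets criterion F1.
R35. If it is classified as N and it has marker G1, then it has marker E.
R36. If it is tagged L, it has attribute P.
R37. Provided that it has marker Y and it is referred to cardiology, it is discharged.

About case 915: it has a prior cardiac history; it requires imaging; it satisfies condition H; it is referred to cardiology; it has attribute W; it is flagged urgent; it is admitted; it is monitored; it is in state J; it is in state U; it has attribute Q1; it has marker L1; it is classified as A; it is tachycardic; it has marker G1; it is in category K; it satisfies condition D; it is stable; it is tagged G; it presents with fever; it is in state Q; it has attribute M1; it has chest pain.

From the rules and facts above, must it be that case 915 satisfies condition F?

Forward chaining from the given facts derives: is classified as A1, is classified as T, has a positive troponin, carries flag C1, receives IV fluids, is over 65, carries flag J1, is tagged Y1, meets criterion F1, satisfies condition E1, is in state S1, has attribute V1, is in state V, carries flag X1, is escalated, has attribute T1, is in state U1, is in category M, is short of breath, has attribute H1, is classified as Z1, requires isolation, has marker Y, is tagged Z, is discharged, is tagged L, has attribute P, is hypotensive, meets criterion W1, satisfies condition X, is in state C.
The only rule concluding "it satisfies condition F" is R31, which needs "it carries flag B"; that is never established.

No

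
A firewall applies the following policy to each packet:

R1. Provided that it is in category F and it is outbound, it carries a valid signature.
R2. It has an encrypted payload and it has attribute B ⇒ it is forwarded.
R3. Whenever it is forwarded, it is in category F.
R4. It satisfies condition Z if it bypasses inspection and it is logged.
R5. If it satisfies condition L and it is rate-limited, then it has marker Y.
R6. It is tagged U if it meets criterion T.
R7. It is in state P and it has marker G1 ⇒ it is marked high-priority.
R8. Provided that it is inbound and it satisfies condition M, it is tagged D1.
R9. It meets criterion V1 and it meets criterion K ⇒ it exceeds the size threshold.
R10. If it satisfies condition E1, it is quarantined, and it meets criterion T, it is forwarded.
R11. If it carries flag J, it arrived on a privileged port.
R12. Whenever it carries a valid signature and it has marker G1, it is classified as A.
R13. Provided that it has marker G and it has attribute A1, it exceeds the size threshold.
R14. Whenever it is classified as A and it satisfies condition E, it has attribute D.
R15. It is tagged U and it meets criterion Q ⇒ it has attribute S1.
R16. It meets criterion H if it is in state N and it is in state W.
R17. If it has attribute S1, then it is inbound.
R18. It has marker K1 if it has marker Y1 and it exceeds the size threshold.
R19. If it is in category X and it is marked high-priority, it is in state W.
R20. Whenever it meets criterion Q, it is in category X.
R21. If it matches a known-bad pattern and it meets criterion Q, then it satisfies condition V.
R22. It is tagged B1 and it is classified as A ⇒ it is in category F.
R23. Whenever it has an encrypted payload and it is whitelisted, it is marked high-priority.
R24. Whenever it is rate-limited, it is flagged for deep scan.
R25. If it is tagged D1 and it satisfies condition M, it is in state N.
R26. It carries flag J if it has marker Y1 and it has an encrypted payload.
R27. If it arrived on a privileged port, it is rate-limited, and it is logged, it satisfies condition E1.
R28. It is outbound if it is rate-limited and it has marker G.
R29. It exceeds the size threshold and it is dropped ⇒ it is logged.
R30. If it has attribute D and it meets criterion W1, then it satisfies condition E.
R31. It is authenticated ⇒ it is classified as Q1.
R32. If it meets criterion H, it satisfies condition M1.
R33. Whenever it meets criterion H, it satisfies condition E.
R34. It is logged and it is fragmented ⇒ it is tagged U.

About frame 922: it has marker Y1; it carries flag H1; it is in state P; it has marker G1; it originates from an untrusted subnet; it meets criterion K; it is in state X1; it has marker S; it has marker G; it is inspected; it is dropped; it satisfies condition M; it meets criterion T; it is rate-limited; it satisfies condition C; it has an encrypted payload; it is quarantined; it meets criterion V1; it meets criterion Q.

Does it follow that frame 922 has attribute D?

Yes

By R6 (it meets criterion T): it is tagged U.
By R7 (it is in state P, it has marker G1): it is marked high-priority.
By R9 (it meets criterion V1, it meets criterion K): it exceeds the size threshold.
By R15 (it is tagged U, it meets criterion Q): it has attribute S1.
By R17 (it has attribute S1): it is inbound.
By R20 (it meets criterion Q): it is in category X.
By R26 (it has marker Y1, it has an encrypted payload): it carries flag J.
By R28 (it is rate-limited, it has marker G): it is outbound.
By R29 (it exceeds the size threshold, it is dropped): it is logged.
By R8 (it is inbound, it satisfies condition M): it is tagged D1.
By R11 (it carries flag J): it arrived on a privileged port.
By R19 (it is in category X, it is marked high-priority): it is in state W.
By R25 (it is tagged D1, it satisfies condition M): it is in state N.
By R27 (it arrived on a privileged port, it is rate-limited, it is logged): it satisfies condition E1.
By R10 (it satisfies condition E1, it is quarantined, it meets criterion T): it is forwarded.
By R16 (it is in state N, it is in state W): it meets criterion H.
By R33 (it meets criterion H): it satisfies condition E.
By R3 (it is forwarded): it is in category F.
By R1 (it is in category F, it is outbound): it carries a valid signature.
By R12 (it carries a valid signature, it has marker G1): it is classified as A.
By R14 (it is classified as A, it satisfies condition E): it has attribute D.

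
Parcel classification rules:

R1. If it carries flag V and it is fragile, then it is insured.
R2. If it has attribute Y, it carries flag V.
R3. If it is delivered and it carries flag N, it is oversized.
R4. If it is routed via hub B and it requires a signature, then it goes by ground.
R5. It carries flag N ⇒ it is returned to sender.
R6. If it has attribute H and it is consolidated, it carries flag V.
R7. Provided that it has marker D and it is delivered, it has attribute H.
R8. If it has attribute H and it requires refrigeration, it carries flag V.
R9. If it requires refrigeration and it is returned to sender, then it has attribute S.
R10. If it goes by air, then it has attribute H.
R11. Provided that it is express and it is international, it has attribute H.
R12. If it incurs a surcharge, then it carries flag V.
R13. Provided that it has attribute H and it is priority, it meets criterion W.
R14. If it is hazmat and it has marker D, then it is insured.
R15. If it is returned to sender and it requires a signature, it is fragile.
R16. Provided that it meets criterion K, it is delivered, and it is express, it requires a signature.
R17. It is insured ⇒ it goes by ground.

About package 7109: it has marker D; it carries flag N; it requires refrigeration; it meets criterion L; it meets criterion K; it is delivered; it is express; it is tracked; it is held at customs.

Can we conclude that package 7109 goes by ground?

Yes

By R5 (it carries flag N): it is returned to sender.
By R7 (it has marker D, it is delivered): it has attribute H.
By R8 (it has attribute H, it requires refrigeration): it carries flag V.
By R16 (it meets criterion K, it is delivered, it is express): it requires a signature.
By R15 (it is returned to sender, it requires a signature): it is fragile.
By R1 (it carries flag V, it is fragile): it is insured.
By R17 (it is insured): it goes by ground.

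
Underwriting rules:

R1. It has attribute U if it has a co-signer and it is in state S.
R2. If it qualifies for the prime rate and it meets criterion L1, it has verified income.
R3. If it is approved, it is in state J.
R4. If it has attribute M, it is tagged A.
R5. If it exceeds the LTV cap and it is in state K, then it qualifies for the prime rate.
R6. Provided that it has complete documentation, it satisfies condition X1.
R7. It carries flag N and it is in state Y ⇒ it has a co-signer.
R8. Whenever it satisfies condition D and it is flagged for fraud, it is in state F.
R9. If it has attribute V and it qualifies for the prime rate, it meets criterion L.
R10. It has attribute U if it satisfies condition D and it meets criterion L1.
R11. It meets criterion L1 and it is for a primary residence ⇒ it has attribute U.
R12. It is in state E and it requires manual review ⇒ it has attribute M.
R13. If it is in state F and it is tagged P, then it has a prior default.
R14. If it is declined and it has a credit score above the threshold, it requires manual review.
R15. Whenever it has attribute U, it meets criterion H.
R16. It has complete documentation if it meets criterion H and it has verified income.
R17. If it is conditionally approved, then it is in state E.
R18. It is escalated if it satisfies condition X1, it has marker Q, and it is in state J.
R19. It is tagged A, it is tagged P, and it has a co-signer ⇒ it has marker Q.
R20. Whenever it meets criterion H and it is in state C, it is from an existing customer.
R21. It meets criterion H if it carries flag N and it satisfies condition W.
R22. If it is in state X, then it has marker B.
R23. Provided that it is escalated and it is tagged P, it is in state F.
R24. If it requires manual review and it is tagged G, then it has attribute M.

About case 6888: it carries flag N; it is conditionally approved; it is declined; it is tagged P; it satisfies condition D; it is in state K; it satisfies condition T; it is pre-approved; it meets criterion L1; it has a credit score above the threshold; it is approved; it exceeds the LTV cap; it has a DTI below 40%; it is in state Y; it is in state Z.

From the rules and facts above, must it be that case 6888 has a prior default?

By R3 (it is approved): it is in state J.
By R5 (it exceeds the LTV cap, it is in state K): it qualifies for the prime rate.
By R7 (it carries flag N, it is in state Y): it has a co-signer.
By R10 (it satisfies condition D, it meets criterion L1): it has attribute U.
By R14 (it is declined, it has a credit score above the threshold): it requires manual review.
By R15 (it has attribute U): it meets criterion H.
By R17 (it is conditionally approved): it is in state E.
By R2 (it qualifies for the prime rate, it meets criterion L1): it has verified income.
By R12 (it is in state E, it requires manual review): it has attribute M.
By R16 (it meets criterion H, it has verified income): it has complete documentation.
By R4 (it has attribute M): it is tagged A.
By R6 (it has complete documentation): it satisfies condition X1.
By R19 (it is tagged A, it is tagged P, it has a co-signer): it has marker Q.
By R18 (it satisfies condition X1, it has marker Q, it is in state J): it is escalated.
By R23 (it is escalated, it is tagged P): it is in state F.
By R13 (it is in state F, it is tagged P): it has a prior default.

Yes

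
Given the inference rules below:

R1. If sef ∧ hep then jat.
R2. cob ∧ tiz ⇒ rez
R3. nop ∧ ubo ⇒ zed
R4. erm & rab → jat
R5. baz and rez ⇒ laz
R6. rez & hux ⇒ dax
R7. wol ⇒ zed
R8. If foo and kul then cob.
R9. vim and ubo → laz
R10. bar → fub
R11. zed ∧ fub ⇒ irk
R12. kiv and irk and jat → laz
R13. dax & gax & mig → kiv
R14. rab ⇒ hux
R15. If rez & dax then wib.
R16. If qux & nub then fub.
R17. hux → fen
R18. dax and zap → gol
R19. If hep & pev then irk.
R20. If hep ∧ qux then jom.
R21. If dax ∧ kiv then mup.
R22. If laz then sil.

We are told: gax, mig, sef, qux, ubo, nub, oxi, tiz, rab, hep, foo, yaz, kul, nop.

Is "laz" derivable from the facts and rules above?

Yes

jat  (by R1: sef, hep)
zed  (by R3: nop, ubo)
cob  (by R8: foo, kul)
hux  (by R14: rab)
fub  (by R16: qux, nub)
rez  (by R2: cob, tiz)
dax  (by R6: rez, hux)
irk  (by R11: zed, fub)
kiv  (by R13: dax, gax, mig)
laz  (by R12: kiv, irk, jat)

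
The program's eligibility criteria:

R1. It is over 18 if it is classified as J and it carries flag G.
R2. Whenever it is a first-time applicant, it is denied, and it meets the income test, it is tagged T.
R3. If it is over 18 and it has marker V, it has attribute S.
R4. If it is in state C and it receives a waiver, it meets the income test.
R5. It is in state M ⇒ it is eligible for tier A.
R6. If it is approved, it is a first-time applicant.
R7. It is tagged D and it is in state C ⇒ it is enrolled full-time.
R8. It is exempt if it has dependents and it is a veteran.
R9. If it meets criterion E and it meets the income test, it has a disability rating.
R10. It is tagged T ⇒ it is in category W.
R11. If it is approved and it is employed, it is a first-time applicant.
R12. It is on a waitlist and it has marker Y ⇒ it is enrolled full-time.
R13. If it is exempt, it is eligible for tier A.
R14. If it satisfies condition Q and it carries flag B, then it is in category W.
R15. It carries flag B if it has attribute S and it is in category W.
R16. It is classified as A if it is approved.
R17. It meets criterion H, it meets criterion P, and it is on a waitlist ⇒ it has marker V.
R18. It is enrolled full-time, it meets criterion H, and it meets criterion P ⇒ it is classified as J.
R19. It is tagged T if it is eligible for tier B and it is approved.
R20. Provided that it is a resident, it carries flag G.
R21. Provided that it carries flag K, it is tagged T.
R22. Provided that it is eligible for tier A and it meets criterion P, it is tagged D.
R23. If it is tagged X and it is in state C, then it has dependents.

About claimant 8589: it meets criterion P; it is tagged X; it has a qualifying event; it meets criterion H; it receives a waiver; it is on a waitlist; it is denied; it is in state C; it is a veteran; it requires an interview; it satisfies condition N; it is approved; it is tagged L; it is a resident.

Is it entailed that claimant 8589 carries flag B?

Yes

By R4 (it is in state C, it receives a waiver): it meets the income test.
By R6 (it is approved): it is a first-time applicant.
By R17 (it meets criterion H, it meets criterion P, it is on a waitlist): it has marker V.
By R20 (it is a resident): it carries flag G.
By R23 (it is tagged X, it is in state C): it has dependents.
By R2 (it is a first-time applicant, it is denied, it meets the income test): it is tagged T.
By R8 (it has dependents, it is a veteran): it is exempt.
By R10 (it is tagged T): it is in category W.
By R13 (it is exempt): it is eligible for tier A.
By R22 (it is eligible for tier A, it meets criterion P): it is tagged D.
By R7 (it is tagged D, it is in state C): it is enrolled full-time.
By R18 (it is enrolled full-time, it meets criterion H, it meets criterion P): it is classified as J.
By R1 (it is classified as J, it carries flag G): it is over 18.
By R3 (it is over 18, it has marker V): it has attribute S.
By R15 (it has attribute S, it is in category W): it carries flag B.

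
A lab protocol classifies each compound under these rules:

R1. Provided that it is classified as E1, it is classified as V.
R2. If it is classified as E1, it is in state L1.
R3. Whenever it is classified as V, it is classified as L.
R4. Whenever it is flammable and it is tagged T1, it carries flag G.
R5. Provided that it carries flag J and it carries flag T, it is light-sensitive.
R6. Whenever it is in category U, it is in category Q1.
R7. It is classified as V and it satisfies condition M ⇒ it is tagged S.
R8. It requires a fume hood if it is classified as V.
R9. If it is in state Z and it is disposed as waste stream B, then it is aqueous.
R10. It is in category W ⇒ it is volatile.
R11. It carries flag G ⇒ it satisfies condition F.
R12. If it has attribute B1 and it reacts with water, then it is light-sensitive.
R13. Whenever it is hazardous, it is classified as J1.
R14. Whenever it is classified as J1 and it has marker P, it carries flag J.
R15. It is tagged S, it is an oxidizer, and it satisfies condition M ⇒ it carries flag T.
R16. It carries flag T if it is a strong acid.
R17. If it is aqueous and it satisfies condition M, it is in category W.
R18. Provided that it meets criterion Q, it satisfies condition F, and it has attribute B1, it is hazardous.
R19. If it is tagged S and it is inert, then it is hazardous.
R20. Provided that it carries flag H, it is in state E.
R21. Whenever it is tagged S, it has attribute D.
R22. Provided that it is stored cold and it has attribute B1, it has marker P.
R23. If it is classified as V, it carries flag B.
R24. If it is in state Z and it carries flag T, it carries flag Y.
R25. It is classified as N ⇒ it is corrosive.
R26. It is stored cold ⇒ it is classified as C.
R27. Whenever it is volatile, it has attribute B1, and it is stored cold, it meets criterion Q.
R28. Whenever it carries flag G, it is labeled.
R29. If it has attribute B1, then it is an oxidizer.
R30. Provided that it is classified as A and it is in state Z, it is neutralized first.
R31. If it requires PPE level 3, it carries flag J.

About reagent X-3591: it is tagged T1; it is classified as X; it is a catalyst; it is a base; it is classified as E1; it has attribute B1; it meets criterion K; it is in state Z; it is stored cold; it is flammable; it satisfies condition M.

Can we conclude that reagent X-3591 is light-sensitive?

Forward chaining from the given facts derives: is classified as V, is in state L1, is classified as L, carries flag G, is tagged S, requires a fume hood, satisfies condition F, has attribute D, has marker P, carries flag B, is classified as C, is labeled, is an oxidizer, carries flag T, carries flag Y.
Rules concluding "it is light-sensitive": R5 needs "it carries flag J"; R12 needs "it reacts with water" — none of these are established.

No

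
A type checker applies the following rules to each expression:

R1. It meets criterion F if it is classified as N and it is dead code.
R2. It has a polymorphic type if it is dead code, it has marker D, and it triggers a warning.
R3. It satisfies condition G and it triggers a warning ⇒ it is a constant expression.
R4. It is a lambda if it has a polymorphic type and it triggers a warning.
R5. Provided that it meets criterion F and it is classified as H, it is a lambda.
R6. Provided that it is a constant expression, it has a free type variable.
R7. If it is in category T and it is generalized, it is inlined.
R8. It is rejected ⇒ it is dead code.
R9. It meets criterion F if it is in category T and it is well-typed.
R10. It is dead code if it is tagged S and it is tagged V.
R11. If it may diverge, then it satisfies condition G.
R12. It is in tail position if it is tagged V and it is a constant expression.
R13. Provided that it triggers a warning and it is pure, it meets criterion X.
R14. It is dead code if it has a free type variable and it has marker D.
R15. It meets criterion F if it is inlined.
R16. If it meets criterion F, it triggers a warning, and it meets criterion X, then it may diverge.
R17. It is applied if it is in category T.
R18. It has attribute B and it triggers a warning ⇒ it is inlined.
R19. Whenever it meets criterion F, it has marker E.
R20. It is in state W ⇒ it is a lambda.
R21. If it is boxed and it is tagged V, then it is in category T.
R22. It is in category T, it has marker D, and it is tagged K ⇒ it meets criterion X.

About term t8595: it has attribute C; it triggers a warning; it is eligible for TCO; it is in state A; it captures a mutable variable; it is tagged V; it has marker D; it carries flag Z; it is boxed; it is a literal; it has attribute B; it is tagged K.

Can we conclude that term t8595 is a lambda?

Yes

By R18 (it has attribute B, it triggers a warning): it is inlined.
By R21 (it is boxed, it is tagged V): it is in category T.
By R22 (it is in category T, it has marker D, it is tagged K): it meets criterion X.
By R15 (it is inlined): it meets criterion F.
By R16 (it meets criterion F, it triggers a warning, it meets criterion X): it may diverge.
By R11 (it may diverge): it satisfies condition G.
By R3 (it satisfies condition G, it triggers a warning): it is a constant expression.
By R6 (it is a constant expression): it has a free type variable.
By R14 (it has a free type variable, it has marker D): it is dead code.
By R2 (it is dead code, it has marker D, it triggers a warning): it has a polymorphic type.
By R4 (it has a polymorphic type, it triggers a warning): it is a lambda.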